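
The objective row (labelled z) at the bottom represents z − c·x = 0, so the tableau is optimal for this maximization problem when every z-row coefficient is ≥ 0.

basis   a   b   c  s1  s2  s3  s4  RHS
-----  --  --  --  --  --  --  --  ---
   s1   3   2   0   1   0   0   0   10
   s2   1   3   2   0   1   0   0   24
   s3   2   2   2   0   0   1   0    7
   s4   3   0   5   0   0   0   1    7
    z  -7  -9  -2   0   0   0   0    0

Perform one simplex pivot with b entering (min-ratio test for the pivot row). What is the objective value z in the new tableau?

63/2

Ratio test on column b — row 1: 10/2 = 5; row 2: 24/3 = 8; row 3: 7/2 = 7/2; row 4: entry 0 ≤ 0. Minimum is 7/2 at row 3 (s3 leaves); pivot element 2.
Pivot on row 3; the z-row RHS becomes 0 − (-9)·(7/2) = 63/2.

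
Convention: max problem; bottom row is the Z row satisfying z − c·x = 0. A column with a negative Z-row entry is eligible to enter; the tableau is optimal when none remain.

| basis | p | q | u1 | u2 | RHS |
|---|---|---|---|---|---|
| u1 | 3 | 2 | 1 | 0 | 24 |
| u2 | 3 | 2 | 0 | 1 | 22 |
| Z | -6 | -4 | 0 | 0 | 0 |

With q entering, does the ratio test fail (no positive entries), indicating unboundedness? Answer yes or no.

Column q has positive entries in row(s) 1, 2, so the ratio test bounds it — not unbounded.

no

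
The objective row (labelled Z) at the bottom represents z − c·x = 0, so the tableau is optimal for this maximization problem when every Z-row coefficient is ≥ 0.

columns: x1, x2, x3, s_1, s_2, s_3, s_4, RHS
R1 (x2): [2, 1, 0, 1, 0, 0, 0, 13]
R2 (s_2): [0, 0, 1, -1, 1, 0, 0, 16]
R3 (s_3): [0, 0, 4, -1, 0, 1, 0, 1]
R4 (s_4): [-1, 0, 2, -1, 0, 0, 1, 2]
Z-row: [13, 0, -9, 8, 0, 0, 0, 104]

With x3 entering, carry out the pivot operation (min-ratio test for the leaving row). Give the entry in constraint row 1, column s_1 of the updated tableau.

1

Ratio test on column x3 — row 1: entry 0 ≤ 0; row 2: 16/1 = 16; row 3: 1/4 = 1/4; row 4: 2/2 = 1. Minimum is 1/4 at row 3 (s_3 leaves); pivot element 4.
Divide row 3 by 4; eliminate column x3 from the other rows.
Row 1 update in column s_1: 1 − 0·(-1/4) = 1.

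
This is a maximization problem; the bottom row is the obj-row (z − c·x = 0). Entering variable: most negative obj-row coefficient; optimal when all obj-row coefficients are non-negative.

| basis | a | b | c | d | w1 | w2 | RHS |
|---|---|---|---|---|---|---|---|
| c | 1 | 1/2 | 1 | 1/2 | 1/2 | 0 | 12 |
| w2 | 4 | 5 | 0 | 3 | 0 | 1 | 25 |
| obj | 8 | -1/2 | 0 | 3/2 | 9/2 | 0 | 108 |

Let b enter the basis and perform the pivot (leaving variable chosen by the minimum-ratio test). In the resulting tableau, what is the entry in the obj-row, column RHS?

221/2

Ratio test on column b — row 1: 12/(1/2) = 24; row 2: 25/5 = 5. Minimum is 5 at row 2 (w2 leaves); pivot element 5.
Divide row 2 by 5; eliminate column b from the other rows.
obj-row update in column RHS: 108 − (-1/2)·5 = 221/2.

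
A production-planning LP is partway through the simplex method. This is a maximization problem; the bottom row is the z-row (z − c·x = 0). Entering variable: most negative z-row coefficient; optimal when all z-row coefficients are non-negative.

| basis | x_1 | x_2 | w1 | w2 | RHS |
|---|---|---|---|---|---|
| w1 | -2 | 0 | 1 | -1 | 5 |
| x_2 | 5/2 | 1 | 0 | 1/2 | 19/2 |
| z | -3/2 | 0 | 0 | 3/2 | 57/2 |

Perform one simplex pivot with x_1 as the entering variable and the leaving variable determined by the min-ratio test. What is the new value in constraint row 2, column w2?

1/5

Ratio test on column x_1 — row 1: entry -2 ≤ 0; row 2: (19/2)/(5/2) = 19/5. Minimum is 19/5 at row 2 (x_2 leaves); pivot element 5/2.
Divide row 2 by 5/2; eliminate column x_1 from the other rows.
In the new row 2, the w2 entry is the old entry divided by the pivot: (1/2)/(5/2) = 1/5.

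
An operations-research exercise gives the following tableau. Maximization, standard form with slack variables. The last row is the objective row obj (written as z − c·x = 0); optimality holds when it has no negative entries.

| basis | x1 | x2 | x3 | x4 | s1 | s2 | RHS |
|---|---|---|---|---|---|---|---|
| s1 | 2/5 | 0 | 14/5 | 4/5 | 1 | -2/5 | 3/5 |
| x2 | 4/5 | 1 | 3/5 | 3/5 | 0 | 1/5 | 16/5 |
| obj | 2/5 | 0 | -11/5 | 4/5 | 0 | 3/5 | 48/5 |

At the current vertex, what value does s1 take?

s1 is basic (row 1); its value is the RHS of that row, 3/5.

3/5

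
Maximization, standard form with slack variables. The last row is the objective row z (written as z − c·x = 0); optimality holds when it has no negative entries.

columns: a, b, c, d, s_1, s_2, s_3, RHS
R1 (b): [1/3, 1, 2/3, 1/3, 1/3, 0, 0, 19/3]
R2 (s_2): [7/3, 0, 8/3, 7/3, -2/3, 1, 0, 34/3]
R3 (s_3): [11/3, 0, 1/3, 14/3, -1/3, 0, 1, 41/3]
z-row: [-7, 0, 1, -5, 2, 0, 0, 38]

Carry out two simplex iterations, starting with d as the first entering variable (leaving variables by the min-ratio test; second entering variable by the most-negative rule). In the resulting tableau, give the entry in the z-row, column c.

Ratio test on column d — row 1: (19/3)/(1/3) = 19; row 2: (34/3)/(7/3) = 34/7; row 3: (41/3)/(14/3) = 41/14. Minimum is 41/14 at row 3 (s_3 leaves); pivot element 14/3.
Divide row 3 by 14/3; eliminate column d from the other rows.
Second iteration: most negative z-row entry is -43/14 in column a, so a enters.
Ratio test on column a — row 1: (75/14)/(1/14) = 75; row 2: (9/2)/(1/2) = 9; row 3: (41/14)/(11/14) = 41/11. Minimum is 41/11 at row 3 (d leaves); pivot element 11/14.
Divide row 3 by 11/14; eliminate column a from the other rows.
After both pivots, the entry at the z-row, column c is 18/11.

18/11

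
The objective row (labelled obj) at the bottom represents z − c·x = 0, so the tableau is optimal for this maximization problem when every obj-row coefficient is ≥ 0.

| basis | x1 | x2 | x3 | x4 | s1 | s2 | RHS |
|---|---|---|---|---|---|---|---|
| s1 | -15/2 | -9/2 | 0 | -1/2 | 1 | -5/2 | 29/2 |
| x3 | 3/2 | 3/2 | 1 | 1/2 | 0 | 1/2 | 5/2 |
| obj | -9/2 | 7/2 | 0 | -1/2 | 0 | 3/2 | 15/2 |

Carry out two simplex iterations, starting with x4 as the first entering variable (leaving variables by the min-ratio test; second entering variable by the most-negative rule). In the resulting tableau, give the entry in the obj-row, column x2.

Ratio test on column x4 — row 1: entry -1/2 ≤ 0; row 2: (5/2)/(1/2) = 5. Minimum is 5 at row 2 (x3 leaves); pivot element 1/2.
Divide row 2 by 1/2; eliminate column x4 from the other rows.
Second iteration: most negative obj-row entry is -3 in column x1, so x1 enters.
Ratio test on column x1 — row 1: entry -6 ≤ 0; row 2: 5/3 = 5/3. Minimum is 5/3 at row 2 (x4 leaves); pivot element 3.
Divide row 2 by 3; eliminate column x1 from the other rows.
After both pivots, the entry at the obj-row, column x2 is 8.

8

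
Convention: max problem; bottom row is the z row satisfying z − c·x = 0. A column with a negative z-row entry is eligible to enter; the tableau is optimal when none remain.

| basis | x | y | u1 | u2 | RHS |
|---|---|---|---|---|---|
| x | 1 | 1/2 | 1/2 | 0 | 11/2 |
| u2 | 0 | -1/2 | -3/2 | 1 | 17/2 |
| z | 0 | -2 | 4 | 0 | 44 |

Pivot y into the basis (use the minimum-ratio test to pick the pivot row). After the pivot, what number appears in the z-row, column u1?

6

Ratio test on column y — row 1: (11/2)/(1/2) = 11; row 2: entry -1/2 ≤ 0. Minimum is 11 at row 1 (x leaves); pivot element 1/2.
Divide row 1 by 1/2; eliminate column y from the other rows.
z-row update in column u1: 4 − (-2)·1 = 6.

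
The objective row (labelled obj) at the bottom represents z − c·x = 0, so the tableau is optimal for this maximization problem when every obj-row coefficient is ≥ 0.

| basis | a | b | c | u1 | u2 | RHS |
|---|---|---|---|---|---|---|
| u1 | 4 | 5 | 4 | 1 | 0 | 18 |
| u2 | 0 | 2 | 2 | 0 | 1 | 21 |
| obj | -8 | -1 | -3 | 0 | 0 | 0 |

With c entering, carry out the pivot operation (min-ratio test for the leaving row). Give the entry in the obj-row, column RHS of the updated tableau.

27/2

Ratio test on column c — row 1: 18/4 = 9/2; row 2: 21/2 = 21/2. Minimum is 9/2 at row 1 (u1 leaves); pivot element 4.
Divide row 1 by 4; eliminate column c from the other rows.
obj-row update in column RHS: 0 − (-3)·(9/2) = 27/2.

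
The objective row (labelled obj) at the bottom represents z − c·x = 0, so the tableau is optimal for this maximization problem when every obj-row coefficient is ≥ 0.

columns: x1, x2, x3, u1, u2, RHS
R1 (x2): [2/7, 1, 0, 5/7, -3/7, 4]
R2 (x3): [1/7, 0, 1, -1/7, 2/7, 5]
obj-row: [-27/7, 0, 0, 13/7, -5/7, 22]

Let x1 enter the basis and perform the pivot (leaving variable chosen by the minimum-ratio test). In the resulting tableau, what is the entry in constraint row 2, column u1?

Ratio test on column x1 — row 1: 4/(2/7) = 14; row 2: 5/(1/7) = 35. Minimum is 14 at row 1 (x2 leaves); pivot element 2/7.
Divide row 1 by 2/7; eliminate column x1 from the other rows.
Row 2 update in column u1: -1/7 − (1/7)·(5/2) = -1/2.

-1/2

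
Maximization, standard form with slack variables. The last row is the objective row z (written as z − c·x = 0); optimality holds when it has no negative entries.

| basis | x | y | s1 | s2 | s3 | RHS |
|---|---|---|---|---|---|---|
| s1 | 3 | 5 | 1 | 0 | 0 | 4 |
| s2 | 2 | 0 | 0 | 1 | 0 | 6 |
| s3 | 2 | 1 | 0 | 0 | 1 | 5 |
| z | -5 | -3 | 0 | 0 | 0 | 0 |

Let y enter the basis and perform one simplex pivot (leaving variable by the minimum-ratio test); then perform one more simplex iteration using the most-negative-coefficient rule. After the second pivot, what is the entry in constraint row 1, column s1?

1/3

Ratio test on column y — row 1: 4/5 = 4/5; row 2: entry 0 ≤ 0; row 3: 5/1 = 5. Minimum is 4/5 at row 1 (s1 leaves); pivot element 5.
Divide row 1 by 5; eliminate column y from the other rows.
Second iteration: most negative z-row entry is -16/5 in column x, so x enters.
Ratio test on column x — row 1: (4/5)/(3/5) = 4/3; row 2: 6/2 = 3; row 3: (21/5)/(7/5) = 3. Minimum is 4/3 at row 1 (y leaves); pivot element 3/5.
Divide row 1 by 3/5; eliminate column x from the other rows.
After both pivots, the entry at constraint row 1, column s1 is 1/3.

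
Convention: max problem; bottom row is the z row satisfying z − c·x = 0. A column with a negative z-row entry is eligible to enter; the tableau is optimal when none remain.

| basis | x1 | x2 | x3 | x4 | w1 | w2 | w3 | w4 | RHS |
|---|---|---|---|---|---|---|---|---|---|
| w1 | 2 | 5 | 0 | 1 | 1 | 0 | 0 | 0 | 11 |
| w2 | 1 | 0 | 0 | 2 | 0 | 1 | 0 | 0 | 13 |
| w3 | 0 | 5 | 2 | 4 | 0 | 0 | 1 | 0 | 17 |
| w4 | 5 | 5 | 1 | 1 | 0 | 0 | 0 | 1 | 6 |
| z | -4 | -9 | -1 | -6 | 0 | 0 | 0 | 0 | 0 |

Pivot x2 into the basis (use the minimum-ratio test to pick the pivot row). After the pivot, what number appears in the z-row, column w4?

9/5

Ratio test on column x2 — row 1: 11/5 = 11/5; row 2: entry 0 ≤ 0; row 3: 17/5 = 17/5; row 4: 6/5 = 6/5. Minimum is 6/5 at row 4 (w4 leaves); pivot element 5.
Divide row 4 by 5; eliminate column x2 from the other rows.
z-row update in column w4: 0 − (-9)·(1/5) = 9/5.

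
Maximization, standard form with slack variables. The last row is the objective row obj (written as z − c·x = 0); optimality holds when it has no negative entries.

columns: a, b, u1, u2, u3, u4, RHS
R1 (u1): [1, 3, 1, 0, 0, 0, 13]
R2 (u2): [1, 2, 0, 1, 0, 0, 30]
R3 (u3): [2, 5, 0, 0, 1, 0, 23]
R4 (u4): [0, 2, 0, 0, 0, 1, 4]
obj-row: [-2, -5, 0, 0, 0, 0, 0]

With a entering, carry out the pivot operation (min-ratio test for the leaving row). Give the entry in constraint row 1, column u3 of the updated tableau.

Ratio test on column a — row 1: 13/1 = 13; row 2: 30/1 = 30; row 3: 23/2 = 23/2; row 4: entry 0 ≤ 0. Minimum is 23/2 at row 3 (u3 leaves); pivot element 2.
Divide row 3 by 2; eliminate column a from the other rows.
Row 1 update in column u3: 0 − 1·(1/2) = -1/2.

-1/2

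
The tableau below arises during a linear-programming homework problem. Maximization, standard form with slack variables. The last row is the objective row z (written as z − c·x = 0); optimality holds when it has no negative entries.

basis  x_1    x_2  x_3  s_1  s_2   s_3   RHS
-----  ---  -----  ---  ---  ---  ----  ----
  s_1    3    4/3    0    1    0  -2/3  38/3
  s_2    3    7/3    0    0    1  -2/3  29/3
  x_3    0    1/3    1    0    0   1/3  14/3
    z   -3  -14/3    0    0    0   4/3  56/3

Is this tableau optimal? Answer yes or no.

no

The z-row has a negative entry -14/3 in column x_2, so it is not optimal.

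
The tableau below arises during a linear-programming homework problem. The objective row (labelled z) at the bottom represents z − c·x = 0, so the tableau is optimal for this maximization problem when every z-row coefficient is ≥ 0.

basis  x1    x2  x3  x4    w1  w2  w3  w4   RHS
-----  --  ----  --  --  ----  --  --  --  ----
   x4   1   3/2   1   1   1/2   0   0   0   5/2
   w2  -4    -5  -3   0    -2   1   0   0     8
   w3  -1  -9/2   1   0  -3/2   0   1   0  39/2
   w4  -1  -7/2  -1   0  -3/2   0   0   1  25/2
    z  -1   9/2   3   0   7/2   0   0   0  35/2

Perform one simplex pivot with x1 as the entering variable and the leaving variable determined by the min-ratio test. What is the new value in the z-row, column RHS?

Ratio test on column x1 — row 1: (5/2)/1 = 5/2; row 2: entry -4 ≤ 0; row 3: entry -1 ≤ 0; row 4: entry -1 ≤ 0. Minimum is 5/2 at row 1 (x4 leaves); pivot element 1.
Divide row 1 by 1; eliminate column x1 from the other rows.
z-row update in column RHS: 35/2 − (-1)·(5/2) = 20.

20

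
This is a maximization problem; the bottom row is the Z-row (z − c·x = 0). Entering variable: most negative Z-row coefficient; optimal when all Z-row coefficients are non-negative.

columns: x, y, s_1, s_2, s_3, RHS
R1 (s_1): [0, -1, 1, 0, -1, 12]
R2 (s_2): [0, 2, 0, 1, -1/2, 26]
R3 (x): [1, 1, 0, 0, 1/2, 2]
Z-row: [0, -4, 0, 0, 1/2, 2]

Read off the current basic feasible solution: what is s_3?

s_3 is not in the basis, so in the current basic feasible solution s_3 = 0.

0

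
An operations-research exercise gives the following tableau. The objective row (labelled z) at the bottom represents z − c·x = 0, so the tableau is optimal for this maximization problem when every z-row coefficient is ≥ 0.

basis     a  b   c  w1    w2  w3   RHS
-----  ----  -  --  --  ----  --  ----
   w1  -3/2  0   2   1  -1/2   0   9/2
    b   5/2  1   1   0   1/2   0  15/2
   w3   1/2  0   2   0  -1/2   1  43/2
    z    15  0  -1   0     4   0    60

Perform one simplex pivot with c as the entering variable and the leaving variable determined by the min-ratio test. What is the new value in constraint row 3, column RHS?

17

Ratio test on column c — row 1: (9/2)/2 = 9/4; row 2: (15/2)/1 = 15/2; row 3: (43/2)/2 = 43/4. Minimum is 9/4 at row 1 (w1 leaves); pivot element 2.
Divide row 1 by 2; eliminate column c from the other rows.
Row 3 update in column RHS: 43/2 − 2·(9/4) = 17.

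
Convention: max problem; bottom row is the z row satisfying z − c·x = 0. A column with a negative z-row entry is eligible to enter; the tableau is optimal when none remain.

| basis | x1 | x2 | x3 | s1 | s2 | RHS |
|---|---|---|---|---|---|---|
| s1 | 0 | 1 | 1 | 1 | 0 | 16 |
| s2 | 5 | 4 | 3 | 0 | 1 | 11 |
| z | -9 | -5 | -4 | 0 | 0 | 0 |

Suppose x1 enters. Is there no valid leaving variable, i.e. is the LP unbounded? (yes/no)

Column x1 has positive entries in row(s) 2, so the ratio test bounds it — not unbounded.

no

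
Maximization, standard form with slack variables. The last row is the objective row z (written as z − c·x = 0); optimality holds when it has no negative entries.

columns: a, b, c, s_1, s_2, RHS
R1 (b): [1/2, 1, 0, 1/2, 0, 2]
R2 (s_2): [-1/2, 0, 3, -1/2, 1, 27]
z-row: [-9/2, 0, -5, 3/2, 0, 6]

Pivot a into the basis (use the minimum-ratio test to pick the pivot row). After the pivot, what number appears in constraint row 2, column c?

3

Ratio test on column a — row 1: 2/(1/2) = 4; row 2: entry -1/2 ≤ 0. Minimum is 4 at row 1 (b leaves); pivot element 1/2.
Divide row 1 by 1/2; eliminate column a from the other rows.
Row 2 update in column c: 3 − (-1/2)·0 = 3.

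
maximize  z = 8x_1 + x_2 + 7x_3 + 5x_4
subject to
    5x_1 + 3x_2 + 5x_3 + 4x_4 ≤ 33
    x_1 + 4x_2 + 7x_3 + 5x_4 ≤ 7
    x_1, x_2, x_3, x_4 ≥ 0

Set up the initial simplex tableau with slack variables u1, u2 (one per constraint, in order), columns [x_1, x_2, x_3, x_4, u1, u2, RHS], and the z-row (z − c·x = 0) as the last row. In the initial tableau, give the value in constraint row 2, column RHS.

The RHS of constraint 2 is b_2 = 7.

7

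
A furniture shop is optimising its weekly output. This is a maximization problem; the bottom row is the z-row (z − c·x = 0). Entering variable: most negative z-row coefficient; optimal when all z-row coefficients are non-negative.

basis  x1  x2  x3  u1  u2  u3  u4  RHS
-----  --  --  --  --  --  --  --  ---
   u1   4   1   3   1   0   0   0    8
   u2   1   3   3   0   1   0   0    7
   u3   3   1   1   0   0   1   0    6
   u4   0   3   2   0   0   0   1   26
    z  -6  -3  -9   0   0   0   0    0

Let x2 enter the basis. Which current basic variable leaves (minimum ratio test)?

Column x2 entries and ratios — u1: 8/1 = 8; u2: 7/3 = 7/3; u3: 6/1 = 6; u4: 26/3 = 26/3.
Smallest ratio is 7/3 in the row of u2, so u2 leaves.

u2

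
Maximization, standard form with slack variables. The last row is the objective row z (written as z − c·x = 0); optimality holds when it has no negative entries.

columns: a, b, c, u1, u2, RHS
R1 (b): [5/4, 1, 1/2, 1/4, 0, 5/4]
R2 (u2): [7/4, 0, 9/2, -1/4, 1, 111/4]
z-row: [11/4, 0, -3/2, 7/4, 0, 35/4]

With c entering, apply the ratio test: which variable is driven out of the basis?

b

Column c entries and ratios — b: (5/4)/(1/2) = 5/2; u2: (111/4)/(9/2) = 37/6.
Smallest ratio is 5/2 in the row of b, so b leaves.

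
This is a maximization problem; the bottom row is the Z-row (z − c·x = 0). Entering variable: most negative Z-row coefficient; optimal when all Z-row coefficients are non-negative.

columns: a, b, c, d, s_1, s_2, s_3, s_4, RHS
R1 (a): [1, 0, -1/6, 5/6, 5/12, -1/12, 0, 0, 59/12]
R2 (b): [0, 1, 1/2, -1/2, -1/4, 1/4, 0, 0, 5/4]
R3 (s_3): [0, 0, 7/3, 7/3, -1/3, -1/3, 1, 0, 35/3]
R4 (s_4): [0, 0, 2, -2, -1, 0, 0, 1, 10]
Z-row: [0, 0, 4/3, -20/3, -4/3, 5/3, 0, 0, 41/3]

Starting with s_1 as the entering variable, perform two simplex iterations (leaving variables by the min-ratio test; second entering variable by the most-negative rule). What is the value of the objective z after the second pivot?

251/5

Ratio test on column s_1 — row 1: (59/12)/(5/12) = 59/5; row 2: entry -1/4 ≤ 0; row 3: entry -1/3 ≤ 0; row 4: entry -1 ≤ 0. Minimum is 59/5 at row 1 (a leaves); pivot element 5/12.
Pivot on row 1; the Z-row RHS becomes 41/3 − (-4/3)·(59/5) = 147/5.
Next entering variable (most negative Z-row entry -4): d.
Ratio test on column d — row 1: (59/5)/2 = 59/10; row 2: entry 0 ≤ 0; row 3: (78/5)/3 = 26/5; row 4: entry 0 ≤ 0. Minimum is 26/5 at row 3 (s_3 leaves); pivot element 3.
After the second pivot the Z-row RHS is 147/5 − (-4)·(26/5) = 251/5.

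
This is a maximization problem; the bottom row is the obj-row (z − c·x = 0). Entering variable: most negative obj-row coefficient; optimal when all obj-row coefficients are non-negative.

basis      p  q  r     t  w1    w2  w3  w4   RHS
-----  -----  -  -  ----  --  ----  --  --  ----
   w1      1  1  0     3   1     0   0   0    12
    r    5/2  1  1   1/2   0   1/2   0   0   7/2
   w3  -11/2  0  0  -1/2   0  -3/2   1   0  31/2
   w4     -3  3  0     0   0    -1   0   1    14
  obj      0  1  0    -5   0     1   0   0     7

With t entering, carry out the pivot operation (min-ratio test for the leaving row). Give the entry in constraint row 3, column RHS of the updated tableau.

35/2

Ratio test on column t — row 1: 12/3 = 4; row 2: (7/2)/(1/2) = 7; row 3: entry -1/2 ≤ 0; row 4: entry 0 ≤ 0. Minimum is 4 at row 1 (w1 leaves); pivot element 3.
Divide row 1 by 3; eliminate column t from the other rows.
Row 3 update in column RHS: 31/2 − (-1/2)·4 = 35/2.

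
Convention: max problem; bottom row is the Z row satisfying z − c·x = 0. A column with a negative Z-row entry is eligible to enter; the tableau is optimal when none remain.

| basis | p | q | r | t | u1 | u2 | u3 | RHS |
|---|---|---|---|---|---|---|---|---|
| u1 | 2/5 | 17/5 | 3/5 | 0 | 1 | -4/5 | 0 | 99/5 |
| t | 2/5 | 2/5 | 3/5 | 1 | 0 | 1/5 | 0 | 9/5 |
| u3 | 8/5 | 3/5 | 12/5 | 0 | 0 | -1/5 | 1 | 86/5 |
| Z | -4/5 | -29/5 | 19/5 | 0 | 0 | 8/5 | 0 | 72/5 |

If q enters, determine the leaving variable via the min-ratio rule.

t

Column q entries and ratios — u1: (99/5)/(17/5) = 99/17; t: (9/5)/(2/5) = 9/2; u3: (86/5)/(3/5) = 86/3.
Smallest ratio is 9/2 in the row of t, so t leaves.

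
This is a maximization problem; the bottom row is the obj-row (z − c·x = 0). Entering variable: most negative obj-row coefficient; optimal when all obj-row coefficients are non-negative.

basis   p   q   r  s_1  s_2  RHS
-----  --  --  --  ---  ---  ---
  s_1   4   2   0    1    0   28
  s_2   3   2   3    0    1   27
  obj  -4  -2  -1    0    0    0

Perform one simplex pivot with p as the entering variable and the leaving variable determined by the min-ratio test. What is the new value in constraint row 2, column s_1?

Ratio test on column p — row 1: 28/4 = 7; row 2: 27/3 = 9. Minimum is 7 at row 1 (s_1 leaves); pivot element 4.
Divide row 1 by 4; eliminate column p from the other rows.
Row 2 update in column s_1: 0 − 3·(1/4) = -3/4.

-3/4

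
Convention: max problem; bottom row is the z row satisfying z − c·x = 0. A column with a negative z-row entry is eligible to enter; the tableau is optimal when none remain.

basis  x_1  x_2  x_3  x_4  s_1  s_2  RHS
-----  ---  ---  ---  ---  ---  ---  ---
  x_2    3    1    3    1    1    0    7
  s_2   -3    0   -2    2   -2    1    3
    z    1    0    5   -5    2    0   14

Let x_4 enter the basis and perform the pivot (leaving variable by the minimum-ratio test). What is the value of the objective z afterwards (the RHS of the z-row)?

43/2

Ratio test on column x_4 — row 1: 7/1 = 7; row 2: 3/2 = 3/2. Minimum is 3/2 at row 2 (s_2 leaves); pivot element 2.
Pivot on row 2; the z-row RHS becomes 14 − (-5)·(3/2) = 43/2.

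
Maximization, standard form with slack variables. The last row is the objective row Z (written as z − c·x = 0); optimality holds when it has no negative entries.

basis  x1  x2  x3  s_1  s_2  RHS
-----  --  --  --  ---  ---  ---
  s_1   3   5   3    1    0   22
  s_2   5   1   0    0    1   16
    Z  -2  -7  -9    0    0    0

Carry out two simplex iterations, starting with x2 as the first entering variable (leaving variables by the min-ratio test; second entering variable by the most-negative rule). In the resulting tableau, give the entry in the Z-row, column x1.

7

Ratio test on column x2 — row 1: 22/5 = 22/5; row 2: 16/1 = 16. Minimum is 22/5 at row 1 (s_1 leaves); pivot element 5.
Divide row 1 by 5; eliminate column x2 from the other rows.
Second iteration: most negative Z-row entry is -24/5 in column x3, so x3 enters.
Ratio test on column x3 — row 1: (22/5)/(3/5) = 22/3; row 2: entry -3/5 ≤ 0. Minimum is 22/3 at row 1 (x2 leaves); pivot element 3/5.
Divide row 1 by 3/5; eliminate column x3 from the other rows.
After both pivots, the entry at the Z-row, column x1 is 7.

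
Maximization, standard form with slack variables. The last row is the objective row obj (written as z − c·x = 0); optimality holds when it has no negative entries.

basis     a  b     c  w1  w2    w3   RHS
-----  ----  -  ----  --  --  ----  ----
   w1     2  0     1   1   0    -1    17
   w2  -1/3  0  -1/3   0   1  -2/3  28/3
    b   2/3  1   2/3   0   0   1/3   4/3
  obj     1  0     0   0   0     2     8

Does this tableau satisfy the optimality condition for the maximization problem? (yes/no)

Every obj-row coefficient is ≥ 0, so the tableau is optimal.

yes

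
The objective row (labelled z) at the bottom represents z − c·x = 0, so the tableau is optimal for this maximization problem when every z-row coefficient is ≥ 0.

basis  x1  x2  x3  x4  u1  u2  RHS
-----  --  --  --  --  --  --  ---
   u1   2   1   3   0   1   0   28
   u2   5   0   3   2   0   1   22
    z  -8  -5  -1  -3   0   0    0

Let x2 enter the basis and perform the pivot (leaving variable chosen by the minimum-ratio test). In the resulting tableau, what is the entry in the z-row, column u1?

5

Ratio test on column x2 — row 1: 28/1 = 28; row 2: entry 0 ≤ 0. Minimum is 28 at row 1 (u1 leaves); pivot element 1.
Divide row 1 by 1; eliminate column x2 from the other rows.
z-row update in column u1: 0 − (-5)·1 = 5.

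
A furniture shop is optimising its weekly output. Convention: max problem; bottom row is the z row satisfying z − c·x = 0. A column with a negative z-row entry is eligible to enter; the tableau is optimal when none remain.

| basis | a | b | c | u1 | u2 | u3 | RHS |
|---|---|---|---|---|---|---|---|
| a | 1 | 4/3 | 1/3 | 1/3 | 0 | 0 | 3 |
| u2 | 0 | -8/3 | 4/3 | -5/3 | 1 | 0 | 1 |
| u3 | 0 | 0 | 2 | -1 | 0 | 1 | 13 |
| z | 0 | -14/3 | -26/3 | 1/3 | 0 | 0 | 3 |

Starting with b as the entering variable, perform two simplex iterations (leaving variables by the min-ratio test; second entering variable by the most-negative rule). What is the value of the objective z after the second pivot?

159/4

Ratio test on column b — row 1: 3/(4/3) = 9/4; row 2: entry -8/3 ≤ 0; row 3: entry 0 ≤ 0. Minimum is 9/4 at row 1 (a leaves); pivot element 4/3.
Pivot on row 1; the z-row RHS becomes 3 − (-14/3)·(9/4) = 27/2.
Next entering variable (most negative z-row entry -15/2): c.
Ratio test on column c — row 1: (9/4)/(1/4) = 9; row 2: 7/2 = 7/2; row 3: 13/2 = 13/2. Minimum is 7/2 at row 2 (u2 leaves); pivot element 2.
After the second pivot the z-row RHS is 27/2 − (-15/2)·(7/2) = 159/4.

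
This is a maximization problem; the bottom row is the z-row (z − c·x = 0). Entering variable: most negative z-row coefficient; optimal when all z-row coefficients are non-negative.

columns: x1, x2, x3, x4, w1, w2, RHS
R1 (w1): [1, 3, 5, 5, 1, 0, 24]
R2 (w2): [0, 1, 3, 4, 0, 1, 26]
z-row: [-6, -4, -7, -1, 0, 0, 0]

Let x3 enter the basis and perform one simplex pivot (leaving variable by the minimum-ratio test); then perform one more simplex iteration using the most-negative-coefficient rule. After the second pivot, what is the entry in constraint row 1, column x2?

3

Ratio test on column x3 — row 1: 24/5 = 24/5; row 2: 26/3 = 26/3. Minimum is 24/5 at row 1 (w1 leaves); pivot element 5.
Divide row 1 by 5; eliminate column x3 from the other rows.
Second iteration: most negative z-row entry is -23/5 in column x1, so x1 enters.
Ratio test on column x1 — row 1: (24/5)/(1/5) = 24; row 2: entry -3/5 ≤ 0. Minimum is 24 at row 1 (x3 leaves); pivot element 1/5.
Divide row 1 by 1/5; eliminate column x1 from the other rows.
After both pivots, the entry at constraint row 1, column x2 is 3.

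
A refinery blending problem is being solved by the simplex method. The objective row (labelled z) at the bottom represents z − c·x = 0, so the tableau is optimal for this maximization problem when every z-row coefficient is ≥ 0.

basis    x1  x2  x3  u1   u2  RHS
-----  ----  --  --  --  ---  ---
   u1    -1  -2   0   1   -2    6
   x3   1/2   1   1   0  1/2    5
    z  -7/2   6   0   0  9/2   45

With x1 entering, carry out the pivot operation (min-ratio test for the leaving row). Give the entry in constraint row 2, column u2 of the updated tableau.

Ratio test on column x1 — row 1: entry -1 ≤ 0; row 2: 5/(1/2) = 10. Minimum is 10 at row 2 (x3 leaves); pivot element 1/2.
Divide row 2 by 1/2; eliminate column x1 from the other rows.
In the new row 2, the u2 entry is the old entry divided by the pivot: (1/2)/(1/2) = 1.

1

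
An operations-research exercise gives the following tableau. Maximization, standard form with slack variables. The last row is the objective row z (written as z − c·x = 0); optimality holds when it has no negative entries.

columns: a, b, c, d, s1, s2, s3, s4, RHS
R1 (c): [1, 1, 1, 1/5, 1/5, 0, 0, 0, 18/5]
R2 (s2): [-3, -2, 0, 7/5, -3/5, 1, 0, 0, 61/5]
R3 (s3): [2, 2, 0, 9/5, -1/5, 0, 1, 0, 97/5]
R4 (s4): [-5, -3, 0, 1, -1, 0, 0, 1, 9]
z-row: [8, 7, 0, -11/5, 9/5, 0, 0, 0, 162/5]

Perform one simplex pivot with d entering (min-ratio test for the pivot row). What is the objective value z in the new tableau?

361/7

Ratio test on column d — row 1: (18/5)/(1/5) = 18; row 2: (61/5)/(7/5) = 61/7; row 3: (97/5)/(9/5) = 97/9; row 4: 9/1 = 9. Minimum is 61/7 at row 2 (s2 leaves); pivot element 7/5.
Pivot on row 2; the z-row RHS becomes 162/5 − (-11/5)·(61/7) = 361/7.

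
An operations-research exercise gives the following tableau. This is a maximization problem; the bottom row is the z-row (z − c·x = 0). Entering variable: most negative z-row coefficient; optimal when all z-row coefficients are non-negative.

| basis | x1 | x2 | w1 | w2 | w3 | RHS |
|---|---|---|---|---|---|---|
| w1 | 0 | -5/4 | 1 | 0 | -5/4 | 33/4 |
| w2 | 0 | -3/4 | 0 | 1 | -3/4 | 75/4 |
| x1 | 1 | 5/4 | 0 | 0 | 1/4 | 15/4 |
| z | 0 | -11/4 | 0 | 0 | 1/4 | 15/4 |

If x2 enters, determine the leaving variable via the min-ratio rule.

Column x2 entries and ratios — w1: -5/4 ≤ 0, skip; w2: -3/4 ≤ 0, skip; x1: (15/4)/(5/4) = 3.
Smallest ratio is 3 in the row of x1, so x1 leaves.

x1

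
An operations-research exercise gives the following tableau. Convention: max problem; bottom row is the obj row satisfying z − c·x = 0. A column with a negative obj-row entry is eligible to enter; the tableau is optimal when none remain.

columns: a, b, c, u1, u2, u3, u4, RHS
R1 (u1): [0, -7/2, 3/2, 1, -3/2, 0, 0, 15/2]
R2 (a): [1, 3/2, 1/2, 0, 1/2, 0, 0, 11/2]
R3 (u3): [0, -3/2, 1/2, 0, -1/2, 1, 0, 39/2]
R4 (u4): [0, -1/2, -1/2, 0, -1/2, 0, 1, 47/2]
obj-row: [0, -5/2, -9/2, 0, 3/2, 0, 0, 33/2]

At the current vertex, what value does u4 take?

47/2

u4 is basic (row 4); its value is the RHS of that row, 47/2.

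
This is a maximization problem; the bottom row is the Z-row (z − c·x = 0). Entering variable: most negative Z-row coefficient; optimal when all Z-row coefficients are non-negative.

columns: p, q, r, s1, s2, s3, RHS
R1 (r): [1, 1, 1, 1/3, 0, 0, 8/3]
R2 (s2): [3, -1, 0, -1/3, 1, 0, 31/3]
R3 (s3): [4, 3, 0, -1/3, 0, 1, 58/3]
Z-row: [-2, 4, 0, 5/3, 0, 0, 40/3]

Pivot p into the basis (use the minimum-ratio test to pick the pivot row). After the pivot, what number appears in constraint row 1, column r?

1

Ratio test on column p — row 1: (8/3)/1 = 8/3; row 2: (31/3)/3 = 31/9; row 3: (58/3)/4 = 29/6. Minimum is 8/3 at row 1 (r leaves); pivot element 1.
Divide row 1 by 1; eliminate column p from the other rows.
In the new row 1, the r entry is the old entry divided by the pivot: 1/1 = 1.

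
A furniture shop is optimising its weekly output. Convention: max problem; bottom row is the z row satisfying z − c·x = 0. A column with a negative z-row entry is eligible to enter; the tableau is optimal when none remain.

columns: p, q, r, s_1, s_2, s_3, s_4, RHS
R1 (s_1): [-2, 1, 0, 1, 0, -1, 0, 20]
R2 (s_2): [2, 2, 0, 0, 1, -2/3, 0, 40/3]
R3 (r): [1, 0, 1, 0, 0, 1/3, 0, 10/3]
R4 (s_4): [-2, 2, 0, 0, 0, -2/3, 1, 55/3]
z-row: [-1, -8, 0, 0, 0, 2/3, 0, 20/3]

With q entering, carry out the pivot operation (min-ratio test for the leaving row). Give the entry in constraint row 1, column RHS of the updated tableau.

40/3

Ratio test on column q — row 1: 20/1 = 20; row 2: (40/3)/2 = 20/3; row 3: entry 0 ≤ 0; row 4: (55/3)/2 = 55/6. Minimum is 20/3 at row 2 (s_2 leaves); pivot element 2.
Divide row 2 by 2; eliminate column q from the other rows.
Row 1 update in column RHS: 20 − 1·(20/3) = 40/3.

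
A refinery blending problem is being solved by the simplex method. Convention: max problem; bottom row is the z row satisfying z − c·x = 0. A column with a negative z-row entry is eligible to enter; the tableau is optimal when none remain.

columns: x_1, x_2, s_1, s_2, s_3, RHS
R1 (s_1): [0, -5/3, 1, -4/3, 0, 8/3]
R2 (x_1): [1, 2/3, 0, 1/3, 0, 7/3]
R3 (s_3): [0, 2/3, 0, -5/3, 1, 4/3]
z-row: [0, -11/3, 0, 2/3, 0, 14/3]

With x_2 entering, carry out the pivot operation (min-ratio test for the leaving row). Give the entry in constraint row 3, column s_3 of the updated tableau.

3/2

Ratio test on column x_2 — row 1: entry -5/3 ≤ 0; row 2: (7/3)/(2/3) = 7/2; row 3: (4/3)/(2/3) = 2. Minimum is 2 at row 3 (s_3 leaves); pivot element 2/3.
Divide row 3 by 2/3; eliminate column x_2 from the other rows.
In the new row 3, the s_3 entry is the old entry divided by the pivot: 1/(2/3) = 3/2.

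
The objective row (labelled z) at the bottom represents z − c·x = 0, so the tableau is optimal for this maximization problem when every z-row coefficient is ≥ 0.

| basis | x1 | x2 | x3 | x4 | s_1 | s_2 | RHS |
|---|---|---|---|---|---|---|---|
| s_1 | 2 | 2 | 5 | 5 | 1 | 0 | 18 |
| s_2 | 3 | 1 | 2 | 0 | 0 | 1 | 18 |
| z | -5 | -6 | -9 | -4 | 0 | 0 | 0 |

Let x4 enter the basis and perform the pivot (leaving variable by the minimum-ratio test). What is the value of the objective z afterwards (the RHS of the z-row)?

72/5

Ratio test on column x4 — row 1: 18/5 = 18/5; row 2: entry 0 ≤ 0. Minimum is 18/5 at row 1 (s_1 leaves); pivot element 5.
Pivot on row 1; the z-row RHS becomes 0 − (-4)·(18/5) = 72/5.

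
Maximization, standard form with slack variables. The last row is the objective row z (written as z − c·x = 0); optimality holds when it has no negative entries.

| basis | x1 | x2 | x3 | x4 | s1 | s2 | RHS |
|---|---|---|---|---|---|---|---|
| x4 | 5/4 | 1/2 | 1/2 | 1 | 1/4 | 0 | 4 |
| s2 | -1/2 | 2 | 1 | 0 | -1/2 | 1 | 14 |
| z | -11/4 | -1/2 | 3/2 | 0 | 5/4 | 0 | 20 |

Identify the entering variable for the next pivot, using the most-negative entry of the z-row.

Negative z-row entries: x1: -11/4, x2: -1/2.
The most negative is -11/4 in column x1, so x1 enters.

x1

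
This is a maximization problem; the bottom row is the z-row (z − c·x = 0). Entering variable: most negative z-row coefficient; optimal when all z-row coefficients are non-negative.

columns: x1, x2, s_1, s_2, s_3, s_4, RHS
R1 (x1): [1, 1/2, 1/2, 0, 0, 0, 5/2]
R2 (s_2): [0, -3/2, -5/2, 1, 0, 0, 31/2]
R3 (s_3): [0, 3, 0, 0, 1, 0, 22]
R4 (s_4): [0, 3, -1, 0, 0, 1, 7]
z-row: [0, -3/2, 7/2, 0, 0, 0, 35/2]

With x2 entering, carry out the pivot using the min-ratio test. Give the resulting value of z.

Ratio test on column x2 — row 1: (5/2)/(1/2) = 5; row 2: entry -3/2 ≤ 0; row 3: 22/3 = 22/3; row 4: 7/3 = 7/3. Minimum is 7/3 at row 4 (s_4 leaves); pivot element 3.
Pivot on row 4; the z-row RHS becomes 35/2 − (-3/2)·(7/3) = 21.

21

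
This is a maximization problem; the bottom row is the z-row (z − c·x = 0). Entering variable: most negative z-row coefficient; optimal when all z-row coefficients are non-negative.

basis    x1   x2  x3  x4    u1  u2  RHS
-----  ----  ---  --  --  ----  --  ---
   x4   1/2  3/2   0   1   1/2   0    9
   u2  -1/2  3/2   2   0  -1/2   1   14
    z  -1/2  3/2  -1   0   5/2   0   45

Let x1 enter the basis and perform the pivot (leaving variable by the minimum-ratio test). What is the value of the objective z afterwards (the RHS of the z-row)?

Ratio test on column x1 — row 1: 9/(1/2) = 18; row 2: entry -1/2 ≤ 0. Minimum is 18 at row 1 (x4 leaves); pivot element 1/2.
Pivot on row 1; the z-row RHS becomes 45 − (-1/2)·18 = 54.

54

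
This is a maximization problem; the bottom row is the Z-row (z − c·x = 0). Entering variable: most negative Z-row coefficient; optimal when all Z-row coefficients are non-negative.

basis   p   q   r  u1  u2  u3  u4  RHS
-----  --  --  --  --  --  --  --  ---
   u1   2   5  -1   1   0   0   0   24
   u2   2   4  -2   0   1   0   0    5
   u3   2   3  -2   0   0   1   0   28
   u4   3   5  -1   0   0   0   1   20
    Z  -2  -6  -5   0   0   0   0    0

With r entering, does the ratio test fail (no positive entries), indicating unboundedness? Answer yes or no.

yes

Every constraint-row entry in column r is ≤ 0, so increasing r is unbounded.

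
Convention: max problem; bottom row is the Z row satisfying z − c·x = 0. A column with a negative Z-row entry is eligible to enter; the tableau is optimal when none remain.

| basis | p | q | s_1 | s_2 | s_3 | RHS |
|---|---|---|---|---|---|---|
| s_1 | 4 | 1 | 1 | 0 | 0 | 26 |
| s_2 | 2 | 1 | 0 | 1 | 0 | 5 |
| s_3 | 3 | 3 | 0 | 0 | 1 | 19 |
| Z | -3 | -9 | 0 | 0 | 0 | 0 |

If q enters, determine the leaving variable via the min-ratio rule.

s_2

Column q entries and ratios — s_1: 26/1 = 26; s_2: 5/1 = 5; s_3: 19/3 = 19/3.
Smallest ratio is 5 in the row of s_2, so s_2 leaves.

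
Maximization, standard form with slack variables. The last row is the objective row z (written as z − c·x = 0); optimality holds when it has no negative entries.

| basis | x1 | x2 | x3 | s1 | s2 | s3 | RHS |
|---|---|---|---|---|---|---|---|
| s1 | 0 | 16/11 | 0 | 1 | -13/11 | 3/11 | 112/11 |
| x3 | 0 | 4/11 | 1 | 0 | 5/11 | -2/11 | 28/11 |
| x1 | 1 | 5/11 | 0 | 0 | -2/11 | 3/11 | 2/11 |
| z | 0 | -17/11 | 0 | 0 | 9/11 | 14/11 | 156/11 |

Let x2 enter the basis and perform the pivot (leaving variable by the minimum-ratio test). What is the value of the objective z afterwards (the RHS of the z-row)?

74/5

Ratio test on column x2 — row 1: (112/11)/(16/11) = 7; row 2: (28/11)/(4/11) = 7; row 3: (2/11)/(5/11) = 2/5. Minimum is 2/5 at row 3 (x1 leaves); pivot element 5/11.
Pivot on row 3; the z-row RHS becomes 156/11 − (-17/11)·(2/5) = 74/5.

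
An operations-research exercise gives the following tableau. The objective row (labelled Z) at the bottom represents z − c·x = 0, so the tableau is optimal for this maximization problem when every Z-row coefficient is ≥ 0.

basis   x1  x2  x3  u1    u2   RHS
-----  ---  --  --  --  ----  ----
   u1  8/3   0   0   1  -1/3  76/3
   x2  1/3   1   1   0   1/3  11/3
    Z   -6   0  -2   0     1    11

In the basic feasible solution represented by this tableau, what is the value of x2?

x2 is basic (row 2); its value is the RHS of that row, 11/3.

11/3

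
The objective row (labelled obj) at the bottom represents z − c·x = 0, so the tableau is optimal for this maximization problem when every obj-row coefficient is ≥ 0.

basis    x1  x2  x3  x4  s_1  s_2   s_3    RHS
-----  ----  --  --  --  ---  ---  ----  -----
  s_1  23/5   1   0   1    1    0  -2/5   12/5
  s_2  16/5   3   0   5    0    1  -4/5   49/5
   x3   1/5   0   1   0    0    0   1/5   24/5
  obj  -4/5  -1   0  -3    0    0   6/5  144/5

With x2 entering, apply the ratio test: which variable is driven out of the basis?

s_1

Column x2 entries and ratios — s_1: (12/5)/1 = 12/5; s_2: (49/5)/3 = 49/15; x3: 0 ≤ 0, skip.
Smallest ratio is 12/5 in the row of s_1, so s_1 leaves.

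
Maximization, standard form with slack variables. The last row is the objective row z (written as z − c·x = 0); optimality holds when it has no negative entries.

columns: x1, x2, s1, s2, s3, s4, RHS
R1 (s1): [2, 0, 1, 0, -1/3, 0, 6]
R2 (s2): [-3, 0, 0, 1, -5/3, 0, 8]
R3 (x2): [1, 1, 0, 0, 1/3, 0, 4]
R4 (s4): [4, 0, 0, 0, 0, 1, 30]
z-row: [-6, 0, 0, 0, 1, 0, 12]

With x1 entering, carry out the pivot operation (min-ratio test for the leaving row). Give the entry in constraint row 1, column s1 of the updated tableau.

1/2

Ratio test on column x1 — row 1: 6/2 = 3; row 2: entry -3 ≤ 0; row 3: 4/1 = 4; row 4: 30/4 = 15/2. Minimum is 3 at row 1 (s1 leaves); pivot element 2.
Divide row 1 by 2; eliminate column x1 from the other rows.
In the new row 1, the s1 entry is the old entry divided by the pivot: 1/2 = 1/2.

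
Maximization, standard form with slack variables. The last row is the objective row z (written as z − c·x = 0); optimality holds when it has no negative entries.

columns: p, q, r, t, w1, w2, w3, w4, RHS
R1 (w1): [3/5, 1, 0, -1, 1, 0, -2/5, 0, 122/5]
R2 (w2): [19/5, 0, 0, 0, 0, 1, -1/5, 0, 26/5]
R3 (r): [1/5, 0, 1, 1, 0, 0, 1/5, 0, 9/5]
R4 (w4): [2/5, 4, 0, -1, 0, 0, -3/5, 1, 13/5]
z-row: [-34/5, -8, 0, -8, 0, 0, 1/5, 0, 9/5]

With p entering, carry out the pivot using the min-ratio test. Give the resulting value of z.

211/19

Ratio test on column p — row 1: (122/5)/(3/5) = 122/3; row 2: (26/5)/(19/5) = 26/19; row 3: (9/5)/(1/5) = 9; row 4: (13/5)/(2/5) = 13/2. Minimum is 26/19 at row 2 (w2 leaves); pivot element 19/5.
Pivot on row 2; the z-row RHS becomes 9/5 − (-34/5)·(26/19) = 211/19.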